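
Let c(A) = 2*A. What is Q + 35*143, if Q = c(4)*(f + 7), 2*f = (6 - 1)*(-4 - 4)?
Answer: 4901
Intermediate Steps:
f = -20 (f = ((6 - 1)*(-4 - 4))/2 = (5*(-8))/2 = (½)*(-40) = -20)
Q = -104 (Q = (2*4)*(-20 + 7) = 8*(-13) = -104)
Q + 35*143 = -104 + 35*143 = -104 + 5005 = 4901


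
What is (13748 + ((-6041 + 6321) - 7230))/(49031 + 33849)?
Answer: 3399/41440 ≈ 0.082022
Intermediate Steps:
(13748 + ((-6041 + 6321) - 7230))/(49031 + 33849) = (13748 + (280 - 7230))/82880 = (13748 - 6950)*(1/82880) = 6798*(1/82880) = 3399/41440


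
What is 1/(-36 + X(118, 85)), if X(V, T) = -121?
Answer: -1/157 ≈ -0.0063694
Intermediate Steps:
1/(-36 + X(118, 85)) = 1/(-36 - 121) = 1/(-157) = -1/157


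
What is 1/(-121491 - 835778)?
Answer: -1/957269 ≈ -1.0446e-6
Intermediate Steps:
1/(-121491 - 835778) = 1/(-957269) = -1/957269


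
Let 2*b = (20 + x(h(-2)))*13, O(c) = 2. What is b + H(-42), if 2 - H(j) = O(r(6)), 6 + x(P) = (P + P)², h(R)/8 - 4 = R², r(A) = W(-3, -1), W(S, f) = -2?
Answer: 106587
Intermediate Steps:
r(A) = -2
h(R) = 32 + 8*R²
x(P) = -6 + 4*P² (x(P) = -6 + (P + P)² = -6 + (2*P)² = -6 + 4*P²)
H(j) = 0 (H(j) = 2 - 1*2 = 2 - 2 = 0)
b = 106587 (b = ((20 + (-6 + 4*(32 + 8*(-2)²)²))*13)/2 = ((20 + (-6 + 4*(32 + 8*4)²))*13)/2 = ((20 + (-6 + 4*(32 + 32)²))*13)/2 = ((20 + (-6 + 4*64²))*13)/2 = ((20 + (-6 + 4*4096))*13)/2 = ((20 + (-6 + 16384))*13)/2 = ((20 + 16378)*13)/2 = (16398*13)/2 = (½)*213174 = 106587)
b + H(-42) = 106587 + 0 = 106587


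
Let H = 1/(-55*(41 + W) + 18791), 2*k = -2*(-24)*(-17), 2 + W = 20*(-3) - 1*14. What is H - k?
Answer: 8452129/20716 ≈ 408.00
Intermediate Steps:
W = -76 (W = -2 + (20*(-3) - 1*14) = -2 + (-60 - 14) = -2 - 74 = -76)
k = -408 (k = (-2*(-24)*(-17))/2 = (48*(-17))/2 = (½)*(-816) = -408)
H = 1/20716 (H = 1/(-55*(41 - 76) + 18791) = 1/(-55*(-35) + 18791) = 1/(1925 + 18791) = 1/20716 ≈ 4.8272e-5)
H - k = 1/20716 - 1*(-408) = 1/20716 + 408 = 8452129/20716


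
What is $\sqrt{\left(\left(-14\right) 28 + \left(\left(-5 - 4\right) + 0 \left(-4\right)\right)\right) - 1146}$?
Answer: $i \sqrt{1547} \approx 39.332 i$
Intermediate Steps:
$\sqrt{\left(\left(-14\right) 28 + \left(\left(-5 - 4\right) + 0 \left(-4\right)\right)\right) - 1146} = \sqrt{\left(-392 + \left(\left(-5 - 4\right) + 0\right)\right) - 1146} = \sqrt{\left(-392 + \left(-9 + 0\right)\right) - 1146} = \sqrt{\left(-392 - 9\right) - 1146} = \sqrt{-401 - 1146} = \sqrt{-1547} = i \sqrt{1547}$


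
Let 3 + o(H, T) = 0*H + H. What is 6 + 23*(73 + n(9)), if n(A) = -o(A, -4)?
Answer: 1547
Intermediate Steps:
o(H, T) = -3 + H (o(H, T) = -3 + (0*H + H) = -3 + (0 + H) = -3 + H)
n(A) = 3 - A (n(A) = -(-3 + A) = 3 - A)
6 + 23*(73 + n(9)) = 6 + 23*(73 + (3 - 1*9)) = 6 + 23*(73 + (3 - 9)) = 6 + 23*(73 - 6) = 6 + 23*67 = 6 + 1541 = 1547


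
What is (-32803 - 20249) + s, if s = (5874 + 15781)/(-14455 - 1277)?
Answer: -834635719/15732 ≈ -53053.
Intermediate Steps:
s = -21655/15732 (s = 21655/(-15732) = 21655*(-1/15732) = -21655/15732 ≈ -1.3765)
(-32803 - 20249) + s = (-32803 - 20249) - 21655/15732 = -53052 - 21655/15732 = -834635719/15732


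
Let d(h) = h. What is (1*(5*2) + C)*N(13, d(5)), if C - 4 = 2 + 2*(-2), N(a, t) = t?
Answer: 60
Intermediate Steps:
C = 2 (C = 4 + (2 + 2*(-2)) = 4 + (2 - 4) = 4 - 2 = 2)
(1*(5*2) + C)*N(13, d(5)) = (1*(5*2) + 2)*5 = (1*10 + 2)*5 = (10 + 2)*5 = 12*5 = 60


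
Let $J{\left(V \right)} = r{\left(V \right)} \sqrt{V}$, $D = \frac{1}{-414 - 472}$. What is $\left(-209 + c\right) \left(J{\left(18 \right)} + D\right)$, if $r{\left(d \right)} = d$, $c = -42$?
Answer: $\frac{251}{886} - 13554 \sqrt{2} \approx -19168.0$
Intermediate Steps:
$D = - \frac{1}{886}$ ($D = \frac{1}{-886} = - \frac{1}{886} \approx -0.0011287$)
$J{\left(V \right)} = V^{\frac{3}{2}}$ ($J{\left(V \right)} = V \sqrt{V} = V^{\frac{3}{2}}$)
$\left(-209 + c\right) \left(J{\left(18 \right)} + D\right) = \left(-209 - 42\right) \left(18^{\frac{3}{2}} - \frac{1}{886}\right) = - 251 \left(54 \sqrt{2} - \frac{1}{886}\right) = - 251 \left(- \frac{1}{886} + 54 \sqrt{2}\right) = \frac{251}{886} - 13554 \sqrt{2}$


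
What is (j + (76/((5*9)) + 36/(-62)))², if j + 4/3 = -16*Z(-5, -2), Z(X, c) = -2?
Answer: 1964794276/1946025 ≈ 1009.6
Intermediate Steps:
j = 92/3 (j = -4/3 - 16*(-2) = -4/3 + 32 = 92/3 ≈ 30.667)
(j + (76/((5*9)) + 36/(-62)))² = (92/3 + (76/((5*9)) + 36/(-62)))² = (92/3 + (76/45 + 36*(-1/62)))² = (92/3 + (76*(1/45) - 18/31))² = (92/3 + (76/45 - 18/31))² = (92/3 + 1546/1395)² = (44326/1395)² = 1964794276/1946025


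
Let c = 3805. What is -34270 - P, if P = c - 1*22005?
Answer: -16070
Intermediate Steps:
P = -18200 (P = 3805 - 1*22005 = 3805 - 22005 = -18200)
-34270 - P = -34270 - 1*(-18200) = -34270 + 18200 = -16070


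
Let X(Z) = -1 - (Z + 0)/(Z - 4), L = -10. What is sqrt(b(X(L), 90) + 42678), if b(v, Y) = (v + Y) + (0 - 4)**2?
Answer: 2*sqrt(524083)/7 ≈ 206.84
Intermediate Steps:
X(Z) = -1 - Z/(-4 + Z)
b(v, Y) = 16 + Y + v (b(v, Y) = (Y + v) + (-4)**2 = (Y + v) + 16 = 16 + Y + v)
sqrt(b(X(L), 90) + 42678) = sqrt((16 + 90 + 2*(2 - 1*(-10))/(-4 - 10)) + 42678) = sqrt((16 + 90 + 2*(2 + 10)/(-14)) + 42678) = sqrt((16 + 90 + 2*(-1/14)*12) + 42678) = sqrt((16 + 90 - 12/7) + 42678) = sqrt(730/7 + 42678) = sqrt(299476/7) = 2*sqrt(524083)/7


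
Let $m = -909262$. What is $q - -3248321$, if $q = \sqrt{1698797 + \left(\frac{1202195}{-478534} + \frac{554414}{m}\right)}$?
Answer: $3248321 + \frac{\sqrt{1640923363634207169222023230}}{31079484422} \approx 3.2496 \cdot 10^{6}$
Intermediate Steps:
$q = \frac{\sqrt{1640923363634207169222023230}}{31079484422}$ ($q = \sqrt{1698797 + \left(\frac{1202195}{-478534} + \frac{554414}{-909262}\right)} = \sqrt{1698797 + \left(1202195 \left(- \frac{1}{478534}\right) + 554414 \left(- \frac{1}{909262}\right)\right)} = \sqrt{1698797 - \frac{679208089583}{217556390954}} = \sqrt{\frac{369583465075392755}{217556390954}} = \frac{\sqrt{1640923363634207169222023230}}{31079484422} \approx 1303.4$)
$q - -3248321 = \frac{\sqrt{1640923363634207169222023230}}{31079484422} - -3248321 = \frac{\sqrt{1640923363634207169222023230}}{31079484422} + 3248321 = 3248321 + \frac{\sqrt{1640923363634207169222023230}}{31079484422}$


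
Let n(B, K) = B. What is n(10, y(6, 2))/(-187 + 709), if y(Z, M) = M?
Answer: 5/261 ≈ 0.019157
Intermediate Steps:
n(10, y(6, 2))/(-187 + 709) = 10/(-187 + 709) = 10/522 = (1/522)*10 = 5/261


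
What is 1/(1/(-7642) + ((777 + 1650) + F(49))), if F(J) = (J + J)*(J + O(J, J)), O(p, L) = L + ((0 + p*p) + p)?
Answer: 7642/1926785101 ≈ 3.9662e-6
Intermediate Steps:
O(p, L) = L + p + p² (O(p, L) = L + ((0 + p²) + p) = L + (p² + p) = L + (p + p²) = L + p + p²)
F(J) = 2*J*(J² + 3*J) (F(J) = (J + J)*(J + (J + J + J²)) = (2*J)*(J + (J² + 2*J)) = (2*J)*(J² + 3*J) = 2*J*(J² + 3*J))
1/(1/(-7642) + ((777 + 1650) + F(49))) = 1/(1/(-7642) + ((777 + 1650) + 2*49²*(3 + 49))) = 1/(-1/7642 + (2427 + 2*2401*52)) = 1/(-1/7642 + (2427 + 249704)) = 1/(-1/7642 + 252131) = 1/(1926785101/7642) = 7642/1926785101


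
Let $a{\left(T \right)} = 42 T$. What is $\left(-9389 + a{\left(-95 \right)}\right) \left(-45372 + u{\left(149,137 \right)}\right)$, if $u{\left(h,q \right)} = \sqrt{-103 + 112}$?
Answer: $606991851$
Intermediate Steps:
$u{\left(h,q \right)} = 3$ ($u{\left(h,q \right)} = \sqrt{9} = 3$)
$\left(-9389 + a{\left(-95 \right)}\right) \left(-45372 + u{\left(149,137 \right)}\right) = \left(-9389 + 42 \left(-95\right)\right) \left(-45372 + 3\right) = \left(-9389 - 3990\right) \left(-45369\right) = \left(-13379\right) \left(-45369\right) = 606991851$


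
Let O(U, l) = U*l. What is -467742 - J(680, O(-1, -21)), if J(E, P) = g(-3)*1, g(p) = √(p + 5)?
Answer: -467742 - √2 ≈ -4.6774e+5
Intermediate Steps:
g(p) = √(5 + p)
J(E, P) = √2 (J(E, P) = √(5 - 3)*1 = √2*1 = √2)
-467742 - J(680, O(-1, -21)) = -467742 - √2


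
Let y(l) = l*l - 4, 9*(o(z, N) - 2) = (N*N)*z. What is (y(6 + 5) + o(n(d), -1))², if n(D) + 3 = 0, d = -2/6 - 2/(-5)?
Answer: 126736/9 ≈ 14082.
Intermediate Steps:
d = 1/15 (d = -2*⅙ - 2*(-⅕) = -⅓ + ⅖ = 1/15 ≈ 0.066667)
n(D) = -3 (n(D) = -3 + 0 = -3)
o(z, N) = 2 + z*N²/9 (o(z, N) = 2 + ((N*N)*z)/9 = 2 + (N²*z)/9 = 2 + (z*N²)/9 = 2 + z*N²/9)
y(l) = -4 + l² (y(l) = l² - 4 = -4 + l²)
(y(6 + 5) + o(n(d), -1))² = ((-4 + (6 + 5)²) + (2 + (⅑)*(-3)*(-1)²))² = ((-4 + 11²) + (2 + (⅑)*(-3)*1))² = ((-4 + 121) + (2 - ⅓))² = (117 + 5/3)² = (356/3)² = 126736/9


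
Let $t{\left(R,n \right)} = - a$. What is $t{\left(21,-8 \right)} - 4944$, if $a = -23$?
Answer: $-4921$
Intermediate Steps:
$t{\left(R,n \right)} = 23$ ($t{\left(R,n \right)} = \left(-1\right) \left(-23\right) = 23$)
$t{\left(21,-8 \right)} - 4944 = 23 - 4944 = -4921$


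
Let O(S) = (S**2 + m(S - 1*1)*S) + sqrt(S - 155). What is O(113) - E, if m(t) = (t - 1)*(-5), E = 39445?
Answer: -89391 + I*sqrt(42) ≈ -89391.0 + 6.4807*I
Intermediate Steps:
m(t) = 5 - 5*t (m(t) = (-1 + t)*(-5) = 5 - 5*t)
O(S) = S**2 + sqrt(-155 + S) + S*(10 - 5*S) (O(S) = (S**2 + (5 - 5*(S - 1*1))*S) + sqrt(S - 155) = (S**2 + (5 - 5*(S - 1))*S) + sqrt(-155 + S) = (S**2 + (5 - 5*(-1 + S))*S) + sqrt(-155 + S) = (S**2 + (5 + (5 - 5*S))*S) + sqrt(-155 + S) = (S**2 + (10 - 5*S)*S) + sqrt(-155 + S) = (S**2 + S*(10 - 5*S)) + sqrt(-155 + S) = S**2 + sqrt(-155 + S) + S*(10 - 5*S))
O(113) - E = (sqrt(-155 + 113) - 4*113**2 + 10*113) - 1*39445 = (sqrt(-42) - 4*12769 + 1130) - 39445 = (I*sqrt(42) - 51076 + 1130) - 39445 = (-49946 + I*sqrt(42)) - 39445 = -89391 + I*sqrt(42)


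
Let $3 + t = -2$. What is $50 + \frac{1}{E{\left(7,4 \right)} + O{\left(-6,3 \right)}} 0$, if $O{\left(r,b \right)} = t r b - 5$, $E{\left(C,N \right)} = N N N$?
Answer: $50$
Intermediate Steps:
$t = -5$ ($t = -3 - 2 = -5$)
$E{\left(C,N \right)} = N^{3}$ ($E{\left(C,N \right)} = N^{2} N = N^{3}$)
$O{\left(r,b \right)} = -5 - 5 b r$ ($O{\left(r,b \right)} = - 5 r b - 5 = - 5 b r - 5 = -5 - 5 b r$)
$50 + \frac{1}{E{\left(7,4 \right)} + O{\left(-6,3 \right)}} 0 = 50 + \frac{1}{4^{3} - \left(5 + 15 \left(-6\right)\right)} 0 = 50 + \frac{1}{64 + \left(-5 + 90\right)} 0 = 50 + \frac{1}{64 + 85} \cdot 0 = 50 + \frac{1}{149} \cdot 0 = 50 + 0 = 50$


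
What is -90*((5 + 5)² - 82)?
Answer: -1620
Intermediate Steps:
-90*((5 + 5)² - 82) = -90*(10² - 82) = -90*(100 - 82) = -90*18 = -1620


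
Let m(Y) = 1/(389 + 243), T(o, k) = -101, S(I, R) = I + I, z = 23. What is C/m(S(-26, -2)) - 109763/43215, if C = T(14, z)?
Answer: -2758609643/43215 ≈ -63835.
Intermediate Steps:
S(I, R) = 2*I
C = -101
m(Y) = 1/632
C/m(S(-26, -2)) - 109763/43215 = -101/1/632 - 109763/43215 = -101*632 - 109763*1/43215 = -63832 - 109763/43215 = -2758609643/43215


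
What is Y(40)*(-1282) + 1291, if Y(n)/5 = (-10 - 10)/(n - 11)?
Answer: 165639/29 ≈ 5711.7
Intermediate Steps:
Y(n) = -100/(-11 + n) (Y(n) = 5*((-10 - 10)/(n - 11)) = 5*(-20/(-11 + n)) = -100/(-11 + n))
Y(40)*(-1282) + 1291 = -100/(-11 + 40)*(-1282) + 1291 = -100/29*(-1282) + 1291 = 128200/29 + 1291 = 165639/29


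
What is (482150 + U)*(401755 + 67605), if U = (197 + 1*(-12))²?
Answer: 242365770000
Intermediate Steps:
U = 34225 (U = (197 - 12)² = 185² = 34225)
(482150 + U)*(401755 + 67605) = (482150 + 34225)*(401755 + 67605) = 516375*469360 = 242365770000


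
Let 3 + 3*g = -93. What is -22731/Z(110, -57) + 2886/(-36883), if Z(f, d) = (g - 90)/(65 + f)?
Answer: 146717455683/4499726 ≈ 32606.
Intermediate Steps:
g = -32 (g = -1 + (1/3)*(-93) = -1 - 31 = -32)
Z(f, d) = -122/(65 + f) (Z(f, d) = (-32 - 90)/(65 + f) = -122/(65 + f))
-22731/Z(110, -57) + 2886/(-36883) = -22731/((-122/(65 + 110))) + 2886/(-36883) = -22731/((-122/175)) + 2886*(-1/36883) = -22731/((-122*1/175)) - 2886/36883 = -22731/(-122/175) - 2886/36883 = -22731*(-175/122) - 2886/36883 = 3977925/122 - 2886/36883 = 146717455683/4499726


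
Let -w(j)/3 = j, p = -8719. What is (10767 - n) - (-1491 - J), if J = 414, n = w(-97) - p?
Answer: 3662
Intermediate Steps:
w(j) = -3*j
n = 9010 (n = -3*(-97) - 1*(-8719) = 291 + 8719 = 9010)
(10767 - n) - (-1491 - J) = (10767 - 1*9010) - (-1491 - 1*414) = (10767 - 9010) - (-1491 - 414) = 1757 - 1*(-1905) = 1757 + 1905 = 3662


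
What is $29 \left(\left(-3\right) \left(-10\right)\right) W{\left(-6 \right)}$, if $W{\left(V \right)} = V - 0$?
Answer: $-5220$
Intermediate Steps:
$W{\left(V \right)} = V$ ($W{\left(V \right)} = V + 0 = V$)
$29 \left(\left(-3\right) \left(-10\right)\right) W{\left(-6 \right)} = 29 \left(\left(-3\right) \left(-10\right)\right) \left(-6\right) = 29 \cdot 30 \left(-6\right) = 870 \left(-6\right) = -5220$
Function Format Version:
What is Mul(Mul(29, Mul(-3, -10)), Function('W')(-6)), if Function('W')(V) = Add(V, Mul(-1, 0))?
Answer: -5220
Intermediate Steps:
Function('W')(V) = V (Function('W')(V) = Add(V, 0) = V)
Mul(Mul(29, Mul(-3, -10)), Function('W')(-6)) = Mul(Mul(29, Mul(-3, -10)), -6) = Mul(Mul(29, 30), -6) = Mul(870, -6) = -5220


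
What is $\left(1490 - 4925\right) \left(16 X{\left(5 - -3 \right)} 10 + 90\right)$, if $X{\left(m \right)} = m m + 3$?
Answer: $-37132350$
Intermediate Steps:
$X{\left(m \right)} = 3 + m^{2}$ ($X{\left(m \right)} = m^{2} + 3 = 3 + m^{2}$)
$\left(1490 - 4925\right) \left(16 X{\left(5 - -3 \right)} 10 + 90\right) = \left(1490 - 4925\right) \left(16 \left(3 + \left(5 - -3\right)^{2}\right) 10 + 90\right) = - 3435 \left(16 \left(3 + \left(5 + 3\right)^{2}\right) 10 + 90\right) = - 3435 \left(16 \left(3 + 8^{2}\right) 10 + 90\right) = - 3435 \left(16 \left(3 + 64\right) 10 + 90\right) = - 3435 \left(16 \cdot 67 \cdot 10 + 90\right) = - 3435 \left(1072 \cdot 10 + 90\right) = - 3435 \left(10720 + 90\right) = \left(-3435\right) 10810 = -37132350$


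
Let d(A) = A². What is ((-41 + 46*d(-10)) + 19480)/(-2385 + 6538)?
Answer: 24039/4153 ≈ 5.7883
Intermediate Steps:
((-41 + 46*d(-10)) + 19480)/(-2385 + 6538) = ((-41 + 46*(-10)²) + 19480)/(-2385 + 6538) = ((-41 + 46*100) + 19480)/4153 = ((-41 + 4600) + 19480)*(1/4153) = (4559 + 19480)*(1/4153) = 24039*(1/4153) = 24039/4153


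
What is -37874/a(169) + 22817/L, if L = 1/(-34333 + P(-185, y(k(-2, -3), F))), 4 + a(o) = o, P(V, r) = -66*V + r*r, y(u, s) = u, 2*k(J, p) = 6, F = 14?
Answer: -83254935644/165 ≈ -5.0458e+8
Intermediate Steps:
k(J, p) = 3 (k(J, p) = (½)*6 = 3)
P(V, r) = r² - 66*V (P(V, r) = -66*V + r² = r² - 66*V)
a(o) = -4 + o
L = -1/22114 (L = 1/(-34333 + (3² - 66*(-185))) = 1/(-34333 + (9 + 12210)) = 1/(-34333 + 12219) = 1/(-22114) = -1/22114 ≈ -4.5220e-5)
-37874/a(169) + 22817/L = -37874/(-4 + 169) + 22817/(-1/22114) = -37874/165 + 22817*(-22114) = -37874*1/165 - 504575138 = -37874/165 - 504575138 = -83254935644/165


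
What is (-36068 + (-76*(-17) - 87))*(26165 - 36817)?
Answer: 371360676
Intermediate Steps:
(-36068 + (-76*(-17) - 87))*(26165 - 36817) = (-36068 + (1292 - 87))*(-10652) = (-36068 + 1205)*(-10652) = -34863*(-10652) = 371360676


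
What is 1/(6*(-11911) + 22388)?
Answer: -1/49078 ≈ -2.0376e-5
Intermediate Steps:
1/(6*(-11911) + 22388) = 1/(-71466 + 22388) = 1/(-49078) = -1/49078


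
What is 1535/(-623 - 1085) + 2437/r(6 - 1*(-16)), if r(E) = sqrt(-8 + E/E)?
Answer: -1535/1708 - 2437*I*sqrt(7)/7 ≈ -0.89871 - 921.1*I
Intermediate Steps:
r(E) = I*sqrt(7) (r(E) = sqrt(-8 + 1) = sqrt(-7) = I*sqrt(7))
1535/(-623 - 1085) + 2437/r(6 - 1*(-16)) = 1535/(-623 - 1085) + 2437/((I*sqrt(7))) = 1535/(-1708) + 2437*(-I*sqrt(7)/7) = 1535*(-1/1708) - 2437*I*sqrt(7)/7 = -1535/1708 - 2437*I*sqrt(7)/7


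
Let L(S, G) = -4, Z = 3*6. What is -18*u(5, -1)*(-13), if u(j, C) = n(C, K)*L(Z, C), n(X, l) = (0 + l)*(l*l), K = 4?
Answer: -59904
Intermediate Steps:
n(X, l) = l³ (n(X, l) = l*l² = l³)
Z = 18
u(j, C) = -256 (u(j, C) = 4³*(-4) = 64*(-4) = -256)
-18*u(5, -1)*(-13) = -18*(-256)*(-13) = 4608*(-13) = -59904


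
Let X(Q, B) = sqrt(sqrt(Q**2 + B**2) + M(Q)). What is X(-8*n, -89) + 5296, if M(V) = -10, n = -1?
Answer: 5296 + sqrt(-10 + sqrt(7985)) ≈ 5304.9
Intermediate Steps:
X(Q, B) = sqrt(-10 + sqrt(B**2 + Q**2)) (X(Q, B) = sqrt(sqrt(Q**2 + B**2) - 10) = sqrt(sqrt(B**2 + Q**2) - 10) = sqrt(-10 + sqrt(B**2 + Q**2)))
X(-8*n, -89) + 5296 = sqrt(-10 + sqrt((-89)**2 + (-8*(-1))**2)) + 5296 = sqrt(-10 + sqrt(7921 + 8**2)) + 5296 = sqrt(-10 + sqrt(7921 + 64)) + 5296 = sqrt(-10 + sqrt(7985)) + 5296 = 5296 + sqrt(-10 + sqrt(7985))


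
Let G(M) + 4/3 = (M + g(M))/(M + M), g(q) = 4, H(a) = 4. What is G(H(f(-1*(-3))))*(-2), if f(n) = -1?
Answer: ⅔ ≈ 0.66667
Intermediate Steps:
G(M) = -4/3 + (4 + M)/(2*M) (G(M) = -4/3 + (M + 4)/(M + M) = -4/3 + (4 + M)/((2*M)) = -4/3 + (4 + M)*(1/(2*M)) = -4/3 + (4 + M)/(2*M))
G(H(f(-1*(-3))))*(-2) = (-⅚ + 2/4)*(-2) = (-⅚ + 2*(¼))*(-2) = (-⅚ + ½)*(-2) = -⅓*(-2) = ⅔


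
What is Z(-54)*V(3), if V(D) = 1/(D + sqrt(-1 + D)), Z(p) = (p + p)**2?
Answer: 34992/7 - 11664*sqrt(2)/7 ≈ 2642.4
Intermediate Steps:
Z(p) = 4*p**2 (Z(p) = (2*p)**2 = 4*p**2)
Z(-54)*V(3) = (4*(-54)**2)/(3 + sqrt(-1 + 3)) = (4*2916)/(3 + sqrt(2)) = 11664/(3 + sqrt(2))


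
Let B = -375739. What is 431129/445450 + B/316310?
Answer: -1550126178/7045014475 ≈ -0.22003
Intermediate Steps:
431129/445450 + B/316310 = 431129/445450 - 375739/316310 = -1550126178/7045014475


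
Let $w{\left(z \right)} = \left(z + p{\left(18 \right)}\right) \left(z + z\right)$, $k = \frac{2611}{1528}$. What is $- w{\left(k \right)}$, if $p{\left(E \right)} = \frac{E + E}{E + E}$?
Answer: $- \frac{10806929}{1167392} \approx -9.2573$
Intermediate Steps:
$p{\left(E \right)} = 1$ ($p{\left(E \right)} = \frac{2 E}{2 E} = 2 E \frac{1}{2 E} = 1$)
$k = \frac{2611}{1528}$ ($k = 2611 \cdot \frac{1}{1528} = \frac{2611}{1528} \approx 1.7088$)
$w{\left(z \right)} = 2 z \left(1 + z\right)$ ($w{\left(z \right)} = \left(z + 1\right) \left(z + z\right) = \left(1 + z\right) 2 z = 2 z \left(1 + z\right)$)
$- w{\left(k \right)} = - \frac{2 \cdot 2611 \left(1 + \frac{2611}{1528}\right)}{1528} = - \frac{2 \cdot 2611 \cdot 4139}{1528 \cdot 1528} = \left(-1\right) \frac{10806929}{1167392} = - \frac{10806929}{1167392}$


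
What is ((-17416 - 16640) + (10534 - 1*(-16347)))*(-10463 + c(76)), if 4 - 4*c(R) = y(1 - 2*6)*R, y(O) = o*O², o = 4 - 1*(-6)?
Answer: 240018100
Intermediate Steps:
o = 10 (o = 4 + 6 = 10)
y(O) = 10*O²
c(R) = 1 - 605*R/2 (c(R) = 1 - 10*(1 - 2*6)²*R/4 = 1 - 10*(1 - 12)²*R/4 = 1 - 10*(-11)²*R/4 = 1 - 10*121*R/4 = 1 - 605*R/2)
((-17416 - 16640) + (10534 - 1*(-16347)))*(-10463 + c(76)) = ((-17416 - 16640) + (10534 - 1*(-16347)))*(-10463 + (1 - 605/2*76)) = (-34056 + (10534 + 16347))*(-10463 + (1 - 22990)) = (-34056 + 26881)*(-10463 - 22989) = -7175*(-33452) = 240018100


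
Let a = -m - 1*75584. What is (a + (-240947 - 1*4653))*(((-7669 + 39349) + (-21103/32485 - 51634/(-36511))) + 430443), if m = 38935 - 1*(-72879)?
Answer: -237328990561515408876/1186059835 ≈ -2.0010e+11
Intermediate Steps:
m = 111814 (m = 38935 + 72879 = 111814)
a = -187398 (a = -1*111814 - 1*75584 = -111814 - 75584 = -187398)
(a + (-240947 - 1*4653))*(((-7669 + 39349) + (-21103/32485 - 51634/(-36511))) + 430443) = (-187398 + (-240947 - 1*4653))*(((-7669 + 39349) + (-21103/32485 - 51634/(-36511))) + 430443) = (-187398 + (-240947 - 4653))*((31680 + (-21103*1/32485 - 51634*(-1/36511))) + 430443) = (-187398 - 245600)*((31680 + (-21103/32485 + 51634/36511)) + 430443) = -432998*((31680 + 906838857/1186059835) + 430443) = -432998*(37575282411657/1186059835 + 430443) = -432998*548106435968562/1186059835 = -237328990561515408876/1186059835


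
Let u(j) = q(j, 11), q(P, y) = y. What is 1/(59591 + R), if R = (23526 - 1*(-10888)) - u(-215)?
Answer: 1/93994 ≈ 1.0639e-5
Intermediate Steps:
u(j) = 11
R = 34403 (R = (23526 - 1*(-10888)) - 1*11 = (23526 + 10888) - 11 = 34414 - 11 = 34403)
1/(59591 + R) = 1/(59591 + 34403) = 1/93994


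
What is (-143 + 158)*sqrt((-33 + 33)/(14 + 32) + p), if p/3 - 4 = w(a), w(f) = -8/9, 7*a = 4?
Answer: 10*sqrt(21) ≈ 45.826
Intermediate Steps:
a = 4/7 (a = (1/7)*4 = 4/7 ≈ 0.57143)
w(f) = -8/9 (w(f) = -8*1/9 = -8/9)
p = 28/3 (p = 12 + 3*(-8/9) = 12 - 8/3 = 28/3 ≈ 9.3333)
(-143 + 158)*sqrt((-33 + 33)/(14 + 32) + p) = (-143 + 158)*sqrt((-33 + 33)/(14 + 32) + 28/3) = 15*sqrt(0/46 + 28/3) = 15*sqrt(0*(1/46) + 28/3) = 15*sqrt(0 + 28/3) = 15*sqrt(28/3) = 15*(2*sqrt(21)/3) = 10*sqrt(21)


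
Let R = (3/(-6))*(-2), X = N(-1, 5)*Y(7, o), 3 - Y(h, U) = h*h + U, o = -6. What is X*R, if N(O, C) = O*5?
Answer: 200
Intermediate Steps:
N(O, C) = 5*O
Y(h, U) = 3 - U - h² (Y(h, U) = 3 - (h*h + U) = 3 - (h² + U) = 3 - (U + h²) = 3 + (-U - h²) = 3 - U - h²)
X = 200 (X = (5*(-1))*(3 - 1*(-6) - 1*7²) = -5*(3 + 6 - 1*49) = -5*(3 + 6 - 49) = -5*(-40) = 200)
R = 1 (R = (3*(-⅙))*(-2) = -½*(-2) = 1)
X*R = 200*1 = 200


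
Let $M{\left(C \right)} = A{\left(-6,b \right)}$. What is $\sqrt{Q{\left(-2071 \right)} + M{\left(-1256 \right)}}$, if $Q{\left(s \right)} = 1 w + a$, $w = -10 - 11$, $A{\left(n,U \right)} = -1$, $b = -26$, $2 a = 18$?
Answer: $i \sqrt{13} \approx 3.6056 i$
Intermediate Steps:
$a = 9$ ($a = \frac{1}{2} \cdot 18 = 9$)
$w = -21$
$M{\left(C \right)} = -1$
$Q{\left(s \right)} = -12$ ($Q{\left(s \right)} = 1 \left(-21\right) + 9 = -21 + 9 = -12$)
$\sqrt{Q{\left(-2071 \right)} + M{\left(-1256 \right)}} = \sqrt{-12 - 1} = \sqrt{-13} = i \sqrt{13}$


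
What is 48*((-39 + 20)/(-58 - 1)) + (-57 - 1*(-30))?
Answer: -681/59 ≈ -11.542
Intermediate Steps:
48*((-39 + 20)/(-58 - 1)) + (-57 - 1*(-30)) = 48*(-19/(-59)) + (-57 + 30) = 48*(-19*(-1/59)) - 27 = 48*(19/59) - 27 = 912/59 - 27 = -681/59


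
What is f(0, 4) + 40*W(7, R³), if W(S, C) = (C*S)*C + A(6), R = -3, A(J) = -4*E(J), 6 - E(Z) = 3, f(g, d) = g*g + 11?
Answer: 203651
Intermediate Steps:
f(g, d) = 11 + g² (f(g, d) = g² + 11 = 11 + g²)
E(Z) = 3 (E(Z) = 6 - 1*3 = 6 - 3 = 3)
A(J) = -12 (A(J) = -4*3 = -12)
W(S, C) = -12 + S*C² (W(S, C) = (C*S)*C - 12 = S*C² - 12 = -12 + S*C²)
f(0, 4) + 40*W(7, R³) = (11 + 0²) + 40*(-12 + 7*((-3)³)²) = (11 + 0) + 40*(-12 + 7*(-27)²) = 11 + 40*(-12 + 7*729) = 11 + 40*(-12 + 5103) = 11 + 40*5091 = 11 + 203640 = 203651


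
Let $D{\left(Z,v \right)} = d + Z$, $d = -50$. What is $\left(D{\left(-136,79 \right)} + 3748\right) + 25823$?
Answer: $29385$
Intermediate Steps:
$D{\left(Z,v \right)} = -50 + Z$
$\left(D{\left(-136,79 \right)} + 3748\right) + 25823 = \left(\left(-50 - 136\right) + 3748\right) + 25823 = \left(-186 + 3748\right) + 25823 = 3562 + 25823 = 29385$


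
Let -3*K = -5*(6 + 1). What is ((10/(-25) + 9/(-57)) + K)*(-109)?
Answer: -345094/285 ≈ -1210.9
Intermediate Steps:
K = 35/3 (K = -(-5)*(6 + 1)/3 = -(-5)*7/3 = -1/3*(-35) = 35/3 ≈ 11.667)
((10/(-25) + 9/(-57)) + K)*(-109) = ((10/(-25) + 9/(-57)) + 35/3)*(-109) = ((10*(-1/25) + 9*(-1/57)) + 35/3)*(-109) = ((-2/5 - 3/19) + 35/3)*(-109) = (-53/95 + 35/3)*(-109) = (3166/285)*(-109) = -345094/285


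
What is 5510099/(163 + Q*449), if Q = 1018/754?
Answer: 2077307323/289992 ≈ 7163.3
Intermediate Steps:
Q = 509/377 (Q = 1018*(1/754) = 509/377 ≈ 1.3501)
5510099/(163 + Q*449) = 5510099/(163 + (509/377)*449) = 5510099/(163 + 228541/377) = 5510099/(289992/377) = 5510099*(377/289992) = 2077307323/289992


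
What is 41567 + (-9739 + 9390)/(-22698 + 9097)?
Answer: 565353116/13601 ≈ 41567.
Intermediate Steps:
41567 + (-9739 + 9390)/(-22698 + 9097) = 41567 - 349/(-13601) = 41567 - 349*(-1/13601) = 41567 + 349/13601 = 565353116/13601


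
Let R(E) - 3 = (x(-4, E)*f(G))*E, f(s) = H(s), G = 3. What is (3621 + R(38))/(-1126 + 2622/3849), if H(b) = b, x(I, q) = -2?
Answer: -1089267/360946 ≈ -3.0178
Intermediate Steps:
f(s) = s
R(E) = 3 - 6*E (R(E) = 3 + (-2*3)*E = 3 - 6*E)
(3621 + R(38))/(-1126 + 2622/3849) = (3621 + (3 - 6*38))/(-1126 + 2622/3849) = (3621 + (3 - 228))/(-1126 + 2622*(1/3849)) = (3621 - 225)/(-1126 + 874/1283) = 3396/(-1443784/1283) = 3396*(-1283/1443784) = -1089267/360946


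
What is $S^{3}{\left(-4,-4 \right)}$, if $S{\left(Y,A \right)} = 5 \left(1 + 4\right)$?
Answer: $15625$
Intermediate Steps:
$S{\left(Y,A \right)} = 25$ ($S{\left(Y,A \right)} = 5 \cdot 5 = 25$)
$S^{3}{\left(-4,-4 \right)} = 25^{3} = 15625$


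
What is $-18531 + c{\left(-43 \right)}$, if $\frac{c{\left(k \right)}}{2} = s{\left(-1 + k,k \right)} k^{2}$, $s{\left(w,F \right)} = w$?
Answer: $-181243$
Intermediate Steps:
$c{\left(k \right)} = 2 k^{2} \left(-1 + k\right)$ ($c{\left(k \right)} = 2 \left(-1 + k\right) k^{2} = 2 k^{2} \left(-1 + k\right)$)
$-18531 + c{\left(-43 \right)} = -18531 + 2 \left(-43\right)^{2} \left(-1 - 43\right) = -18531 + 2 \cdot 1849 \left(-44\right) = -18531 - 162712 = -181243$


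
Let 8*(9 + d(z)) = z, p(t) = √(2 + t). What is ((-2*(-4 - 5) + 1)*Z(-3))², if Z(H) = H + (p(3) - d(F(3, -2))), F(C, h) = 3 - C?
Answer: 14801 + 4332*√5 ≈ 24488.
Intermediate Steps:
d(z) = -9 + z/8
Z(H) = 9 + H + √5 (Z(H) = H + (√(2 + 3) - (-9 + (3 - 1*3)/8)) = H + (√5 - (-9 + (3 - 3)/8)) = H + (√5 - (-9 + (⅛)*0)) = H + (√5 - (-9 + 0)) = H + (√5 - 1*(-9)) = H + (√5 + 9) = H + (9 + √5) = 9 + H + √5)
((-2*(-4 - 5) + 1)*Z(-3))² = ((-2*(-4 - 5) + 1)*(9 - 3 + √5))² = ((-2*(-9) + 1)*(6 + √5))² = ((18 + 1)*(6 + √5))² = (19*(6 + √5))² = (114 + 19*√5)²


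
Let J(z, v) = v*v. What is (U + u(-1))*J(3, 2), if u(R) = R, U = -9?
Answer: -40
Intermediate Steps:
J(z, v) = v**2
(U + u(-1))*J(3, 2) = (-9 - 1)*2**2 = -10*4 = -40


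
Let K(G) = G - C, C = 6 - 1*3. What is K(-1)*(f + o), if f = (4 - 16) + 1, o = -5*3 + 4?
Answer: 88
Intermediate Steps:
C = 3 (C = 6 - 3 = 3)
o = -11 (o = -15 + 4 = -11)
K(G) = -3 + G (K(G) = G - 1*3 = G - 3 = -3 + G)
f = -11 (f = -12 + 1 = -11)
K(-1)*(f + o) = (-3 - 1)*(-11 - 11) = -4*(-22) = 88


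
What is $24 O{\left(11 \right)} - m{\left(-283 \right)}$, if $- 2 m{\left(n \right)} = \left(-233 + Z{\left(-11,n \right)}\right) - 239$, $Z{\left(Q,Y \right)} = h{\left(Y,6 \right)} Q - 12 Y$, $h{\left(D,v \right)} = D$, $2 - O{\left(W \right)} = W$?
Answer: $\frac{5605}{2} \approx 2802.5$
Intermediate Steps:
$O{\left(W \right)} = 2 - W$
$Z{\left(Q,Y \right)} = - 12 Y + Q Y$ ($Z{\left(Q,Y \right)} = Y Q - 12 Y = Q Y - 12 Y = - 12 Y + Q Y$)
$m{\left(n \right)} = 236 + \frac{23 n}{2}$ ($m{\left(n \right)} = - \frac{\left(-233 + n \left(-12 - 11\right)\right) - 239}{2} = - \frac{\left(-233 + n \left(-23\right)\right) - 239}{2} = - \frac{\left(-233 - 23 n\right) - 239}{2} = - \frac{-472 - 23 n}{2} = 236 + \frac{23 n}{2}$)
$24 O{\left(11 \right)} - m{\left(-283 \right)} = 24 \left(2 - 11\right) - \left(236 + \frac{23}{2} \left(-283\right)\right) = 24 \left(2 - 11\right) - \left(236 - \frac{6509}{2}\right) = 24 \left(-9\right) - - \frac{6037}{2} = -216 + \frac{6037}{2} = \frac{5605}{2}$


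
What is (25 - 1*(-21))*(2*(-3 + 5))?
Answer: 184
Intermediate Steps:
(25 - 1*(-21))*(2*(-3 + 5)) = (25 + 21)*(2*2) = 46*4 = 184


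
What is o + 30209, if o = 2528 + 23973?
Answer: 56710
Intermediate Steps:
o = 26501
o + 30209 = 26501 + 30209 = 56710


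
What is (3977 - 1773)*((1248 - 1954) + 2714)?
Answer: 4425632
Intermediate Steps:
(3977 - 1773)*((1248 - 1954) + 2714) = 2204*(-706 + 2714) = 2204*2008 = 4425632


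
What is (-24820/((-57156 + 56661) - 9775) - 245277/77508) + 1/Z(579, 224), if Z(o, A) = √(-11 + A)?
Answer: -6613847/8844524 + √213/213 ≈ -0.67927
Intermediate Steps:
(-24820/((-57156 + 56661) - 9775) - 245277/77508) + 1/Z(579, 224) = (-24820/((-57156 + 56661) - 9775) - 245277/77508) + 1/(√(-11 + 224)) = (-24820/(-495 - 9775) - 245277*1/77508) + 1/(√213) = (-24820/(-10270) - 27253/8612) + √213/213 = (-24820*(-1/10270) - 27253/8612) + √213/213 = (2482/1027 - 27253/8612) + √213/213 = -6613847/8844524 + √213/213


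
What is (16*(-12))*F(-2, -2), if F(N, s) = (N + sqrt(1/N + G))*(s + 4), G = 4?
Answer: 768 - 192*sqrt(14) ≈ 49.602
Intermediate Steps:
F(N, s) = (4 + s)*(N + sqrt(4 + 1/N)) (F(N, s) = (N + sqrt(1/N + 4))*(s + 4) = (N + sqrt(1/N + 4))*(4 + s) = (N + sqrt(4 + 1/N))*(4 + s) = (4 + s)*(N + sqrt(4 + 1/N)))
(16*(-12))*F(-2, -2) = (16*(-12))*(4*(-2) + 4*sqrt(4 + 1/(-2)) - 2*(-2) - 2*sqrt(4 + 1/(-2))) = -192*(-8 + 4*sqrt(4 - 1/2) + 4 - 2*sqrt(4 - 1/2)) = -192*(-8 + 4*sqrt(7/2) + 4 - sqrt(14)) = -192*(-8 + 4*(sqrt(14)/2) + 4 - sqrt(14)) = -192*(-8 + 2*sqrt(14) + 4 - sqrt(14)) = -192*(-4 + sqrt(14)) = 768 - 192*sqrt(14)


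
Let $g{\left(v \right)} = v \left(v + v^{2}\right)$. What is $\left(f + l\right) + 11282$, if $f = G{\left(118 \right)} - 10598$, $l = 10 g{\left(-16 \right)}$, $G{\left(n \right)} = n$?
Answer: $-37598$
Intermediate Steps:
$l = -38400$ ($l = 10 \left(-16\right)^{2} \left(1 - 16\right) = 10 \cdot 256 \left(-15\right) = 10 \left(-3840\right) = -38400$)
$f = -10480$ ($f = 118 - 10598 = -10480$)
$\left(f + l\right) + 11282 = \left(-10480 - 38400\right) + 11282 = -48880 + 11282 = -37598$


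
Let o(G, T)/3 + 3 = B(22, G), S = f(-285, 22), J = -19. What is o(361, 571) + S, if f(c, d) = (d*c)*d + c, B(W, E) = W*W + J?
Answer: -136839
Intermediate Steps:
B(W, E) = -19 + W**2 (B(W, E) = W*W - 19 = W**2 - 19 = -19 + W**2)
f(c, d) = c + c*d**2 (f(c, d) = (c*d)*d + c = c*d**2 + c = c + c*d**2)
S = -138225 (S = -285*(1 + 22**2) = -285*(1 + 484) = -285*485 = -138225)
o(G, T) = 1386 (o(G, T) = -9 + 3*(-19 + 22**2) = -9 + 3*(-19 + 484) = -9 + 3*465 = -9 + 1395 = 1386)
o(361, 571) + S = 1386 - 138225 = -136839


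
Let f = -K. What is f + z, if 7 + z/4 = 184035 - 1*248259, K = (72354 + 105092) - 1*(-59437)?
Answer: -493807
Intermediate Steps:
K = 236883 (K = 177446 + 59437 = 236883)
f = -236883 (f = -1*236883 = -236883)
z = -256924 (z = -28 + 4*(184035 - 1*248259) = -28 + 4*(184035 - 248259) = -28 + 4*(-64224) = -28 - 256896 = -256924)
f + z = -236883 - 256924 = -493807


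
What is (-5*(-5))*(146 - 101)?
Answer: 1125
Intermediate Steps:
(-5*(-5))*(146 - 101) = 25*45 = 1125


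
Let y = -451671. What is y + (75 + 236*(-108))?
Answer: -477084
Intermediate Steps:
y + (75 + 236*(-108)) = -451671 + (75 + 236*(-108)) = -451671 + (75 - 25488) = -451671 - 25413 = -477084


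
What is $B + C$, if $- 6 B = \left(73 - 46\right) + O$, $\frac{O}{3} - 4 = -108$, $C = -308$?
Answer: $- \frac{521}{2} \approx -260.5$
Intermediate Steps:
$O = -312$ ($O = 12 + 3 \left(-108\right) = 12 - 324 = -312$)
$B = \frac{95}{2}$ ($B = - \frac{\left(73 - 46\right) - 312}{6} = - \frac{27 - 312}{6} = \left(- \frac{1}{6}\right) \left(-285\right) = \frac{95}{2} \approx 47.5$)
$B + C = \frac{95}{2} - 308 = - \frac{521}{2}$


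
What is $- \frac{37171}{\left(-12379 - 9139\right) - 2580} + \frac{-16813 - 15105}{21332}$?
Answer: $\frac{2971476}{64257317} \approx 0.046243$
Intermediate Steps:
$- \frac{37171}{\left(-12379 - 9139\right) - 2580} + \frac{-16813 - 15105}{21332} = - \frac{37171}{-21518 - 2580} - \frac{15959}{10666} = - \frac{37171}{-24098} - \frac{15959}{10666} = \left(-37171\right) \left(- \frac{1}{24098}\right) - \frac{15959}{10666} = \frac{37171}{24098} - \frac{15959}{10666} = \frac{2971476}{64257317}$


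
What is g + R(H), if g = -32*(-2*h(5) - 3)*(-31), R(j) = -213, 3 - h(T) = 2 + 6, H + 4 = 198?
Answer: 6731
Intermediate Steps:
H = 194 (H = -4 + 198 = 194)
h(T) = -5 (h(T) = 3 - (2 + 6) = 3 - 1*8 = 3 - 8 = -5)
g = 6944 (g = -32*(-2*(-5) - 3)*(-31) = -32*(10 - 3)*(-31) = -32*7*(-31) = -224*(-31) = 6944)
g + R(H) = 6944 - 213 = 6731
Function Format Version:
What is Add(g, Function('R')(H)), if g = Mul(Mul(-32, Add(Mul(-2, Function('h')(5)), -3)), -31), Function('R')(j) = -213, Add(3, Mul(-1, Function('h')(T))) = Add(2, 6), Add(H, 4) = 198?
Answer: 6731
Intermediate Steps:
H = 194 (H = Add(-4, 198) = 194)
Function('h')(T) = -5 (Function('h')(T) = Add(3, Mul(-1, Add(2, 6))) = Add(3, Mul(-1, 8)) = Add(3, -8) = -5)
g = 6944 (g = Mul(Mul(-32, Add(Mul(-2, -5), -3)), -31) = Mul(Mul(-32, Add(10, -3)), -31) = Mul(Mul(-32, 7), -31) = Mul(-224, -31) = 6944)
Add(g, Function('R')(H)) = Add(6944, -213) = 6731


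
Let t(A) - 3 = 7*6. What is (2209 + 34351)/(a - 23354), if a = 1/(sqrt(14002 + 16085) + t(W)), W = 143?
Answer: -23959961344080/15305278327451 - 109680*sqrt(3343)/15305278327451 ≈ -1.5655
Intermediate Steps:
t(A) = 45 (t(A) = 3 + 7*6 = 3 + 42 = 45)
a = 1/(45 + 3*sqrt(3343)) (a = 1/(sqrt(14002 + 16085) + 45) = 1/(sqrt(30087) + 45) = 1/(3*sqrt(3343) + 45) = 1/(45 + 3*sqrt(3343)) ≈ 0.0045776)
(2209 + 34351)/(a - 23354) = (2209 + 34351)/((-5/3118 + sqrt(3343)/9354) - 23354) = 36560/(-72817777/3118 + sqrt(3343)/9354)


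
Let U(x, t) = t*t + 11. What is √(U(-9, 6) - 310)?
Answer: I*√263 ≈ 16.217*I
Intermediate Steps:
U(x, t) = 11 + t² (U(x, t) = t² + 11 = 11 + t²)
√(U(-9, 6) - 310) = √((11 + 6²) - 310) = √((11 + 36) - 310) = √(47 - 310) = √(-263) = I*√263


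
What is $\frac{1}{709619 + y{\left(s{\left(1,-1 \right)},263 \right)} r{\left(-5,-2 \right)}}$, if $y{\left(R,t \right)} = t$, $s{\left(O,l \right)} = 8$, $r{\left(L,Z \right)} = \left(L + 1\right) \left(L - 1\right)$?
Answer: $\frac{1}{715931} \approx 1.3968 \cdot 10^{-6}$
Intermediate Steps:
$r{\left(L,Z \right)} = \left(1 + L\right) \left(-1 + L\right)$
$\frac{1}{709619 + y{\left(s{\left(1,-1 \right)},263 \right)} r{\left(-5,-2 \right)}} = \frac{1}{709619 + 263 \left(-1 + \left(-5\right)^{2}\right)} = \frac{1}{709619 + 263 \left(-1 + 25\right)} = \frac{1}{709619 + 263 \cdot 24} = \frac{1}{709619 + 6312} = \frac{1}{715931}$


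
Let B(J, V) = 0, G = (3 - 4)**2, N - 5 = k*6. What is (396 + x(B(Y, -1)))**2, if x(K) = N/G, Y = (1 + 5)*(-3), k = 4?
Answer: 180625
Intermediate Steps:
N = 29 (N = 5 + 4*6 = 5 + 24 = 29)
Y = -18 (Y = 6*(-3) = -18)
G = 1 (G = (-1)**2 = 1)
x(K) = 29 (x(K) = 29/1 = 29*1 = 29)
(396 + x(B(Y, -1)))**2 = (396 + 29)**2 = 425**2 = 180625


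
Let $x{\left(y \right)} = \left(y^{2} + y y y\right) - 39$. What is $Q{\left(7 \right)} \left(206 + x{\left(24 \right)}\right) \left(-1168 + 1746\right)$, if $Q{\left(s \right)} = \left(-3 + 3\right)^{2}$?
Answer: $0$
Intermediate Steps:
$x{\left(y \right)} = -39 + y^{2} + y^{3}$ ($x{\left(y \right)} = \left(y^{2} + y^{2} y\right) - 39 = \left(y^{2} + y^{3}\right) - 39 = -39 + y^{2} + y^{3}$)
$Q{\left(s \right)} = 0$ ($Q{\left(s \right)} = 0^{2} = 0$)
$Q{\left(7 \right)} \left(206 + x{\left(24 \right)}\right) \left(-1168 + 1746\right) = 0 \left(206 + \left(-39 + 24^{2} + 24^{3}\right)\right) \left(-1168 + 1746\right) = 0 \left(206 + \left(-39 + 576 + 13824\right)\right) 578 = 0 \left(206 + 14361\right) 578 = 0 \cdot 14567 \cdot 578 = 0 \cdot 8419726 = 0$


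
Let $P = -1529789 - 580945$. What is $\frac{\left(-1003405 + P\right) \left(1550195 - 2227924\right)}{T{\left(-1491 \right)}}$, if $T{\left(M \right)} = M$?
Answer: $- \frac{301506044333}{213} \approx -1.4155 \cdot 10^{9}$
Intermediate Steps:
$P = -2110734$
$\frac{\left(-1003405 + P\right) \left(1550195 - 2227924\right)}{T{\left(-1491 \right)}} = \frac{\left(-1003405 - 2110734\right) \left(1550195 - 2227924\right)}{-1491} = \left(-3114139\right) \left(-677729\right) \left(- \frac{1}{1491}\right) = 2110542310331 \left(- \frac{1}{1491}\right) = - \frac{301506044333}{213}$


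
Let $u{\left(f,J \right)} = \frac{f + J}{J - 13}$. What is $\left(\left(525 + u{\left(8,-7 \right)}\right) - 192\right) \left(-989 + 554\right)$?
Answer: $- \frac{579333}{4} \approx -1.4483 \cdot 10^{5}$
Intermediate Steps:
$u{\left(f,J \right)} = \frac{J + f}{-13 + J}$
$\left(\left(525 + u{\left(8,-7 \right)}\right) - 192\right) \left(-989 + 554\right) = \left(\left(525 + \frac{-7 + 8}{-13 - 7}\right) - 192\right) \left(-989 + 554\right) = \left(\left(525 + \frac{1}{-20} \cdot 1\right) - 192\right) \left(-435\right) = \left(\left(525 - \frac{1}{20}\right) - 192\right) \left(-435\right) = \left(\frac{10499}{20} - 192\right) \left(-435\right) = \frac{6659}{20} \left(-435\right) = - \frac{579333}{4}$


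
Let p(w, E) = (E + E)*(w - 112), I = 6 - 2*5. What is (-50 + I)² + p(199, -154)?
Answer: -23880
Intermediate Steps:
I = -4 (I = 6 - 10 = -4)
p(w, E) = 2*E*(-112 + w) (p(w, E) = (2*E)*(-112 + w) = 2*E*(-112 + w))
(-50 + I)² + p(199, -154) = (-50 - 4)² + 2*(-154)*(-112 + 199) = (-54)² + 2*(-154)*87 = 2916 - 26796 = -23880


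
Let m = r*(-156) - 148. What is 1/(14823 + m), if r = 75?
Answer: 1/2975 ≈ 0.00033613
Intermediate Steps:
m = -11848 (m = 75*(-156) - 148 = -11700 - 148 = -11848)
1/(14823 + m) = 1/(14823 - 11848) = 1/2975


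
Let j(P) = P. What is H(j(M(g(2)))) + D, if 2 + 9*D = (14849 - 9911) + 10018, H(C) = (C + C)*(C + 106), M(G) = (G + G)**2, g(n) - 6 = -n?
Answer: 210794/9 ≈ 23422.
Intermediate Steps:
g(n) = 6 - n
M(G) = 4*G**2 (M(G) = (2*G)**2 = 4*G**2)
H(C) = 2*C*(106 + C) (H(C) = (2*C)*(106 + C) = 2*C*(106 + C))
D = 14954/9 (D = -2/9 + ((14849 - 9911) + 10018)/9 = -2/9 + (4938 + 10018)/9 = -2/9 + (1/9)*14956 = -2/9 + 14956/9 = 14954/9 ≈ 1661.6)
H(j(M(g(2)))) + D = 2*(4*(6 - 1*2)**2)*(106 + 4*(6 - 1*2)**2) + 14954/9 = 2*(4*(6 - 2)**2)*(106 + 4*(6 - 2)**2) + 14954/9 = 2*(4*4**2)*(106 + 4*4**2) + 14954/9 = 2*(4*16)*(106 + 4*16) + 14954/9 = 2*64*(106 + 64) + 14954/9 = 2*64*170 + 14954/9 = 21760 + 14954/9 = 210794/9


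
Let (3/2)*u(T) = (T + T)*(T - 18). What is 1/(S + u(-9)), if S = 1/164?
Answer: 164/53137 ≈ 0.0030864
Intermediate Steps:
S = 1/164 ≈ 0.0060976
u(T) = 4*T*(-18 + T)/3 (u(T) = 2*((T + T)*(T - 18))/3 = 2*((2*T)*(-18 + T))/3 = 2*(2*T*(-18 + T))/3 = 4*T*(-18 + T)/3)
1/(S + u(-9)) = 1/(1/164 + (4/3)*(-9)*(-18 - 9)) = 1/(1/164 + (4/3)*(-9)*(-27)) = 1/(1/164 + 324) = 1/(53137/164) = 164/53137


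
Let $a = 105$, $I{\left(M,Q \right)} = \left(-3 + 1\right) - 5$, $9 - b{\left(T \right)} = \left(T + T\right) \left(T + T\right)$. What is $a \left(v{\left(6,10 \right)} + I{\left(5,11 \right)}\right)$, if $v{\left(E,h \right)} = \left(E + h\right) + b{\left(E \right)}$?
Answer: $-13230$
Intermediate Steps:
$b{\left(T \right)} = 9 - 4 T^{2}$ ($b{\left(T \right)} = 9 - \left(T + T\right) \left(T + T\right) = 9 - 2 T 2 T = 9 - 4 T^{2}$)
$I{\left(M,Q \right)} = -7$ ($I{\left(M,Q \right)} = -2 - 5 = -7$)
$v{\left(E,h \right)} = 9 + E + h - 4 E^{2}$ ($v{\left(E,h \right)} = \left(E + h\right) - \left(-9 + 4 E^{2}\right) = 9 + E + h - 4 E^{2}$)
$a \left(v{\left(6,10 \right)} + I{\left(5,11 \right)}\right) = 105 \left(\left(9 + 6 + 10 - 4 \cdot 6^{2}\right) - 7\right) = 105 \left(\left(9 + 6 + 10 - 144\right) - 7\right) = 105 \left(-119 - 7\right) = 105 \left(-126\right) = -13230$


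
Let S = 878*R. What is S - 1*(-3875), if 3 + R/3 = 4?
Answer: 6509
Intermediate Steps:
R = 3 (R = -9 + 3*4 = -9 + 12 = 3)
S = 2634 (S = 878*3 = 2634)
S - 1*(-3875) = 2634 - 1*(-3875) = 2634 + 3875 = 6509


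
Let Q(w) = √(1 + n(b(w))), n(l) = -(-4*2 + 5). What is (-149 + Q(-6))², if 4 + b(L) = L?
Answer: 21609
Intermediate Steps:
b(L) = -4 + L
n(l) = 3 (n(l) = -(-8 + 5) = -1*(-3) = 3)
Q(w) = 2 (Q(w) = √(1 + 3) = √4 = 2)
(-149 + Q(-6))² = (-149 + 2)² = (-147)² = 21609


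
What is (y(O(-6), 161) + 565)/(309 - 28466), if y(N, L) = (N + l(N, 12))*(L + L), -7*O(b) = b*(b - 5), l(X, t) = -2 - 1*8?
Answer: 5691/28157 ≈ 0.20212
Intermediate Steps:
l(X, t) = -10 (l(X, t) = -2 - 8 = -10)
O(b) = -b*(-5 + b)/7 (O(b) = -b*(b - 5)/7 = -b*(-5 + b)/7)
y(N, L) = 2*L*(-10 + N) (y(N, L) = (N - 10)*(L + L) = (-10 + N)*(2*L) = 2*L*(-10 + N))
(y(O(-6), 161) + 565)/(309 - 28466) = (2*161*(-10 + (⅐)*(-6)*(5 - 1*(-6))) + 565)/(309 - 28466) = (2*161*(-10 + (⅐)*(-6)*(5 + 6)) + 565)/(-28157) = (2*161*(-10 + (⅐)*(-6)*11) + 565)*(-1/28157) = (2*161*(-10 - 66/7) + 565)*(-1/28157) = (2*161*(-136/7) + 565)*(-1/28157) = (-6256 + 565)*(-1/28157) = -5691*(-1/28157) = 5691/28157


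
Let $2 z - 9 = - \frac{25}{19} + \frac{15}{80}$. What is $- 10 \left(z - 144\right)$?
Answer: $\frac{425795}{304} \approx 1400.6$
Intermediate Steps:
$z = \frac{2393}{608}$ ($z = \frac{9}{2} + \frac{- \frac{25}{19} + \frac{15}{80}}{2} = \frac{9}{2} + \frac{\left(-25\right) \frac{1}{19} + 15 \cdot \frac{1}{80}}{2} = \frac{9}{2} + \frac{- \frac{25}{19} + \frac{3}{16}}{2} = \frac{9}{2} + \frac{1}{2} \left(- \frac{343}{304}\right) = \frac{9}{2} - \frac{343}{608} = \frac{2393}{608} \approx 3.9359$)
$- 10 \left(z - 144\right) = - 10 \left(\frac{2393}{608} - 144\right) = \left(-10\right) \left(- \frac{85159}{608}\right) = \frac{425795}{304}$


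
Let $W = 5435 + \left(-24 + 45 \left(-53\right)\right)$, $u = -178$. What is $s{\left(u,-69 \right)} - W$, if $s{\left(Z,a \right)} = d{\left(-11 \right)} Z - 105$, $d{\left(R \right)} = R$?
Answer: $-1173$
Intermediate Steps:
$s{\left(Z,a \right)} = -105 - 11 Z$ ($s{\left(Z,a \right)} = - 11 Z - 105 = -105 - 11 Z$)
$W = 3026$ ($W = 5435 - 2409 = 3026$)
$s{\left(u,-69 \right)} - W = \left(-105 - -1958\right) - 3026 = \left(-105 + 1958\right) - 3026 = 1853 - 3026 = -1173$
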